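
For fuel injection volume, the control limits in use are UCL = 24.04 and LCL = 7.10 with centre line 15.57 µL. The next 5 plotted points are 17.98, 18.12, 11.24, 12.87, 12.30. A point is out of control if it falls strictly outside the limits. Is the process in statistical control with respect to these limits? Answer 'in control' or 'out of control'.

All 5 points lie within [7.10, 24.04].

in control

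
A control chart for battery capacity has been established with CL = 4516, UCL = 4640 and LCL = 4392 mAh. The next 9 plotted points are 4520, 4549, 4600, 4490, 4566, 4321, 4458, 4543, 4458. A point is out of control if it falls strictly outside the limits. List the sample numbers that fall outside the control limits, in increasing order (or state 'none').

6

Compare each point to [4392, 4640]: sample 6 = 4321 < LCL.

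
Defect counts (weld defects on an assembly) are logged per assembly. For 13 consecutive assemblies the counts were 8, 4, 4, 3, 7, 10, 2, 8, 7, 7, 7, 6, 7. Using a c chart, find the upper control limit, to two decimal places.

c̄ = (8 + 4 + 4 + 3 + 7 + 10 + 2 + 8 + 7 + 7 + 7 + 6 + 7) / 13 = 80 / 13 = 6.1538
UCL = c̄ + 3√c̄ = 6.1538 + 3 × √6.1538 = 6.1538 + 3 × 2.4807 = 13.5959

13.60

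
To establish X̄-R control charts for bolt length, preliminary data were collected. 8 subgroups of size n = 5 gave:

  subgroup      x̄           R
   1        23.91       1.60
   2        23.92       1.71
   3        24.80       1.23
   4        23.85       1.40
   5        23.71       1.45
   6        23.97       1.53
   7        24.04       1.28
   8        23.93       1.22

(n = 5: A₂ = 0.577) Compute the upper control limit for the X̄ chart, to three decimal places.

24.840

X̄̄ = (23.91 + 23.92 + 24.80 + 23.85 + 23.71 + 23.97 + 24.04 + 23.93) / 8 = 192.1300 / 8 = 24.0162
R̄ = (1.60 + 1.71 + 1.23 + 1.40 + 1.45 + 1.53 + 1.28 + 1.22) / 8 = 11.4200 / 8 = 1.4275
UCL = X̄̄ + A₂·R̄ = 24.0162 + 0.577 × 1.4275 = 24.8399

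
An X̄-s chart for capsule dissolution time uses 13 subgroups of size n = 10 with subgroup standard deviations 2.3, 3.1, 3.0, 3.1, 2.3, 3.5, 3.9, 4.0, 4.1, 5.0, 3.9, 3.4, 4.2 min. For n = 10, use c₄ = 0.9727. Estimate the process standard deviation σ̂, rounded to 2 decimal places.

s̄ = (2.3 + 3.1 + 3.0 + 3.1 + 2.3 + 3.5 + 3.9 + 4.0 + 4.1 + 5.0 + 3.9 + 3.4 + 4.2) / 13 = 3.5231
σ̂ = s̄ / c₄ = 3.5231 / 0.9727 = 3.6220

3.62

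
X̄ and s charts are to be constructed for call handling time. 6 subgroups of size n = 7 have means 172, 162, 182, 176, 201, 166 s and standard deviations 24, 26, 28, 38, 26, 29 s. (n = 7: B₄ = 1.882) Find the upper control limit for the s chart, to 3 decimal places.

53.637

s̄ = (24 + 26 + 28 + 38 + 26 + 29) / 6 = 28.5000
UCL_s = B₄·s̄ = 1.882 × 28.5000 = 53.6370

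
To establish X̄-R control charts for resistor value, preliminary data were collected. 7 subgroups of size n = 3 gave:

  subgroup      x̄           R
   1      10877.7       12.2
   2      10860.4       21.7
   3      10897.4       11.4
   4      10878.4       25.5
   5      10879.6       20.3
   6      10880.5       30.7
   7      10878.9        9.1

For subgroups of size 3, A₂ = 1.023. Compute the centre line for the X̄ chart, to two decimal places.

10878.99

X̄̄ = (10877.7 + 10860.4 + 10897.4 + 10878.4 + 10879.6 + 10880.5 + 10878.9) / 7 = 76152.9000 / 7 = 10878.9857
CL = X̄̄ = 10878.9857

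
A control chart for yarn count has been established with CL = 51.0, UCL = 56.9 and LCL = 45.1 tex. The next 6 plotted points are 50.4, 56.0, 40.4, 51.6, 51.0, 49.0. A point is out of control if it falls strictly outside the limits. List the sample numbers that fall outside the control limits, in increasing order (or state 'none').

3

Compare each point to [45.1, 56.9]: sample 3 = 40.4 < LCL.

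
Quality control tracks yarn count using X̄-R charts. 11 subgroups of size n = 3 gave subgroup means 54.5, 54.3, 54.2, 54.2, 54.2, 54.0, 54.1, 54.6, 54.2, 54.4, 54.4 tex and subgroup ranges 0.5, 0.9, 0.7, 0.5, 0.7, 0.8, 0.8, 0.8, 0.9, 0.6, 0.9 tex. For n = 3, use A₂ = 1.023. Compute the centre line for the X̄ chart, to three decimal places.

X̄̄ = (54.5 + 54.3 + 54.2 + 54.2 + 54.2 + 54.0 + 54.1 + 54.6 + 54.2 + 54.4 + 54.4) / 11 = 597.1000 / 11 = 54.2818
CL = X̄̄ = 54.2818

54.282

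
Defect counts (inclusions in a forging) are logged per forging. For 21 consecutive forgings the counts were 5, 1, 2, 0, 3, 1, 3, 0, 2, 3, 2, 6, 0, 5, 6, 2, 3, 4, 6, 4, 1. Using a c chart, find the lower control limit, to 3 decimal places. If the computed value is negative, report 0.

c̄ = (5 + 1 + 2 + 0 + 3 + 1 + 3 + 0 + 2 + 3 + 2 + 6 + 0 + 5 + 6 + 2 + 3 + 4 + 6 + 4 + 1) / 21 = 59 / 21 = 2.8095
LCL = c̄ − 3√c̄ = 2.8095 − 3 × 1.6762 = -2.2190 → 0 (cannot be negative)

0.000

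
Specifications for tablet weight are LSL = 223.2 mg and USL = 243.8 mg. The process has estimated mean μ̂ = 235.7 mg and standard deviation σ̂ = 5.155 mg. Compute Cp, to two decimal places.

0.67

Cp = (USL − LSL) / (6σ̂) = (243.8 − 223.2) / (6 × 5.155) = 20.6000 / 30.9300 = 0.6660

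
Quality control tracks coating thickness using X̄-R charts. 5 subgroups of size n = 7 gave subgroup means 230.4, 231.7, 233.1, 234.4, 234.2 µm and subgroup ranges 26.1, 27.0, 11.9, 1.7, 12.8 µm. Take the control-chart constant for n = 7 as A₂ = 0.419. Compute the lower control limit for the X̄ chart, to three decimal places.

226.098

X̄̄ = (230.4 + 231.7 + 233.1 + 234.4 + 234.2) / 5 = 1163.8000 / 5 = 232.7600
R̄ = (26.1 + 27.0 + 11.9 + 1.7 + 12.8) / 5 = 79.5000 / 5 = 15.9000
LCL = X̄̄ − A₂·R̄ = 232.7600 − 0.419 × 15.9000 = 226.0979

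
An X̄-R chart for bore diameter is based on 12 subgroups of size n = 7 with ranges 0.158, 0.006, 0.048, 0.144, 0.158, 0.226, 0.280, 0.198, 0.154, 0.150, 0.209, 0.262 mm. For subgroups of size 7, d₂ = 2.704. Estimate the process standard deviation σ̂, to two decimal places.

0.06

R̄ = (0.158 + 0.006 + 0.048 + 0.144 + 0.158 + 0.226 + 0.280 + 0.198 + 0.154 + 0.150 + 0.209 + 0.262) / 12 = 0.1661
σ̂ = R̄ / d₂ = 0.1661 / 2.704 = 0.0614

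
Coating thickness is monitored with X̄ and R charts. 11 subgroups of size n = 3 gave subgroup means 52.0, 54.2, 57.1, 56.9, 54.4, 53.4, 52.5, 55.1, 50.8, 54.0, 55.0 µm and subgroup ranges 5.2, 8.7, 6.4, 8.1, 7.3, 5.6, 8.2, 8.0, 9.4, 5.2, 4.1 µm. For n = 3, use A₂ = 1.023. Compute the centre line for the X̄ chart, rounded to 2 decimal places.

54.13

X̄̄ = (52.0 + 54.2 + 57.1 + 56.9 + 54.4 + 53.4 + 52.5 + 55.1 + 50.8 + 54.0 + 55.0) / 11 = 595.4000 / 11 = 54.1273
CL = X̄̄ = 54.1273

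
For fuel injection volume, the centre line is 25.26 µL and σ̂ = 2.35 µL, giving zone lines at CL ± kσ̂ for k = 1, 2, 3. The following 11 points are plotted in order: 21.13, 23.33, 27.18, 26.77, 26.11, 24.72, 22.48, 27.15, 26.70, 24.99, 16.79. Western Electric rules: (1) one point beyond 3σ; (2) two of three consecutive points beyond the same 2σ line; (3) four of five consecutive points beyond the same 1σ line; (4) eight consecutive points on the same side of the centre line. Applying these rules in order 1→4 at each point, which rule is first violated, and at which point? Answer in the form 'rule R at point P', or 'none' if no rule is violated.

Zone of each point (C = within 1σ̂, B = 1σ̂–2σ̂, A = 2σ̂–3σ̂, * = beyond 3σ̂; sign = side of CL): 1:-B, 2:-C, 3:+C, 4:+C, 5:+C, 6:-C, 7:-B, 8:+C, 9:+C, 10:-C, 11:-*
Rule 1 (one point beyond the 3σ limits) is satisfied at point 11.

rule 1 at point 11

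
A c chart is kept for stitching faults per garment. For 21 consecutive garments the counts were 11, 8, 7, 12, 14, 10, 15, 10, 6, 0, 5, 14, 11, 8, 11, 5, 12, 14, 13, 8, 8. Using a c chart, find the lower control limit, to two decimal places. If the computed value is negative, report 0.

0.31

c̄ = (11 + 8 + 7 + 12 + 14 + 10 + 15 + 10 + 6 + 0 + 5 + 14 + 11 + 8 + 11 + 5 + 12 + 14 + 13 + 8 + 8) / 21 = 202 / 21 = 9.6190
LCL = c̄ − 3√c̄ = 9.6190 − 3 × 3.1015 = 0.3147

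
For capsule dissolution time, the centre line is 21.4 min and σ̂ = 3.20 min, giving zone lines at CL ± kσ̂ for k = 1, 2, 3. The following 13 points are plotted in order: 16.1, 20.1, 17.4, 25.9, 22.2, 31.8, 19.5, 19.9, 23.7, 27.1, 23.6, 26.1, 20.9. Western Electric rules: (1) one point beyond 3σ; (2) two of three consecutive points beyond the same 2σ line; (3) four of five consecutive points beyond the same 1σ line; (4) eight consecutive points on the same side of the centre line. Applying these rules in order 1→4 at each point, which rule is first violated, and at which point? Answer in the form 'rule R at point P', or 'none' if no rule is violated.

rule 1 at point 6

Zone of each point (C = within 1σ̂, B = 1σ̂–2σ̂, A = 2σ̂–3σ̂, * = beyond 3σ̂; sign = side of CL): 1:-B, 2:-C, 3:-B, 4:+B, 5:+C, 6:+*, 7:-C, 8:-C, 9:+C, 10:+B, 11:+C, 12:+B, 13:-C
Rule 1 (one point beyond the 3σ limits) is satisfied at point 6.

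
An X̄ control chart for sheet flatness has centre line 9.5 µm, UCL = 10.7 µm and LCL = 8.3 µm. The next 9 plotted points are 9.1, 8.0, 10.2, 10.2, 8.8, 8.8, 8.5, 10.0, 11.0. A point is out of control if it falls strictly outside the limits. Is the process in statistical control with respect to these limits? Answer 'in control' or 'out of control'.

Compare each point to [8.3, 10.7]: sample 2 = 8.0 < LCL; sample 9 = 11.0 > UCL.

out of control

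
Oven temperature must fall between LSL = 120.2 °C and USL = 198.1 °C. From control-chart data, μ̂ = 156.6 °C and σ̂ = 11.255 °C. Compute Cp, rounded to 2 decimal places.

1.15

Cp = (USL − LSL) / (6σ̂) = (198.1 − 120.2) / (6 × 11.255) = 77.9000 / 67.5300 = 1.1536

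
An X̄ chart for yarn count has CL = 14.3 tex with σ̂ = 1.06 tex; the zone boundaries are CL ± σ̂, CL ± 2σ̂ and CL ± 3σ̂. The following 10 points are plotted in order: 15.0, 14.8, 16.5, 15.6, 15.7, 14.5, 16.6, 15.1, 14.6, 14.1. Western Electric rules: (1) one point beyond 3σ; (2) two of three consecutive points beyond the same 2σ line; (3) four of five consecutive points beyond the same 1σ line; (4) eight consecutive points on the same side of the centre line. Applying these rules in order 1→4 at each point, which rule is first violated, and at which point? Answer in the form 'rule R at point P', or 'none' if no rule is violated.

Zone of each point (C = within 1σ̂, B = 1σ̂–2σ̂, A = 2σ̂–3σ̂, * = beyond 3σ̂; sign = side of CL): 1:+C, 2:+C, 3:+A, 4:+B, 5:+B, 6:+C, 7:+A, 8:+C, 9:+C, 10:-C
Rule 3 (four of five consecutive points beyond the same 1σ limit) is satisfied at point 7.

rule 3 at point 7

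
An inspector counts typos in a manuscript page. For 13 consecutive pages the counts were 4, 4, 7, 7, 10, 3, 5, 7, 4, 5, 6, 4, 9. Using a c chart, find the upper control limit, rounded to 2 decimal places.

c̄ = (4 + 4 + 7 + 7 + 10 + 3 + 5 + 7 + 4 + 5 + 6 + 4 + 9) / 13 = 75 / 13 = 5.7692
UCL = c̄ + 3√c̄ = 5.7692 + 3 × √5.7692 = 5.7692 + 3 × 2.4019 = 12.9750

12.97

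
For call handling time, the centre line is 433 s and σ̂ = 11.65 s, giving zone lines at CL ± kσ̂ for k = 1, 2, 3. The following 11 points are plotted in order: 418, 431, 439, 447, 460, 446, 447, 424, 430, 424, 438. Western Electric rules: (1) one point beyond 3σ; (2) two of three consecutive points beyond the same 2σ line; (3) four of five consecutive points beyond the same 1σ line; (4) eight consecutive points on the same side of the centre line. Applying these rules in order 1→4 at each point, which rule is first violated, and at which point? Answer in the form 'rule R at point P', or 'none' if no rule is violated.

rule 3 at point 7

Zone of each point (C = within 1σ̂, B = 1σ̂–2σ̂, A = 2σ̂–3σ̂, * = beyond 3σ̂; sign = side of CL): 1:-B, 2:-C, 3:+C, 4:+B, 5:+A, 6:+B, 7:+B, 8:-C, 9:-C, 10:-C, 11:+C
Rule 3 (four of five consecutive points beyond the same 1σ limit) is satisfied at point 7.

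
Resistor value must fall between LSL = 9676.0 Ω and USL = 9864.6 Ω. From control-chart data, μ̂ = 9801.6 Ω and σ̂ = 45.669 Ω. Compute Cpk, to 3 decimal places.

0.460

Cpu = (USL − μ̂) / (3σ̂) = (9864.6 − 9801.6) / (3 × 45.669) = 0.4598; Cpl = (μ̂ − LSL) / (3σ̂) = (9801.6 − 9676.0) / (3 × 45.669) = 0.9167; Cpk = min(Cpu, Cpl) = 0.4598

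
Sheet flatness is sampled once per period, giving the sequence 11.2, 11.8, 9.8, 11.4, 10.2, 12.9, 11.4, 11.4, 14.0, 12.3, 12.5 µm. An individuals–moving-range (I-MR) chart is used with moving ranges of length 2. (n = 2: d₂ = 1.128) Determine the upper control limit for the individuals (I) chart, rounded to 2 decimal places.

15.47

X̄ = (11.2 + 11.8 + 9.8 + 11.4 + 10.2 + 12.9 + 11.4 + 11.4 + 14.0 + 12.3 + 12.5) / 11 = 11.7182
Moving ranges: 0.6, 2.0, 1.6, 1.2, 2.7, 1.5, 0.0, 2.6, 1.7, 0.2; M̄R̄ = 14.1000 / 10 = 1.4100
UCL = X̄ + 3·M̄R̄/d₂ = 11.7182 + 3 × 1.4100 / 1.128 = 15.4682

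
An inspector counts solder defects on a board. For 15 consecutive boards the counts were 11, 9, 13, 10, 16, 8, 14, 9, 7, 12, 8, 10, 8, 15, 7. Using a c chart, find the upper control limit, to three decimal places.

c̄ = (11 + 9 + 13 + 10 + 16 + 8 + 14 + 9 + 7 + 12 + 8 + 10 + 8 + 15 + 7) / 15 = 157 / 15 = 10.4667
UCL = c̄ + 3√c̄ = 10.4667 + 3 × √10.4667 = 10.4667 + 3 × 3.2352 = 20.1723

20.172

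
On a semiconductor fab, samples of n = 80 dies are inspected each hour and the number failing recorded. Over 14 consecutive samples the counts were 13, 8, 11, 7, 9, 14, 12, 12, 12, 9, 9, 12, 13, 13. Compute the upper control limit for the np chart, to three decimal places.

20.241

p̄ = Σdᵢ / (k·n) = 154 / (14 × 80) = 0.13750
UCL = np̄ + 3·√(np̄(1−p̄)) = 11.0000 + 3 × √(11.0000×0.86250) = 11.0000 + 3 × 3.0802 = 20.2405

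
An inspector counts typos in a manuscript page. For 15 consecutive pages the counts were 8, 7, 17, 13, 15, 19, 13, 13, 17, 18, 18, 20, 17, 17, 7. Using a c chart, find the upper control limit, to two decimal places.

26.06

c̄ = (8 + 7 + 17 + 13 + 15 + 19 + 13 + 13 + 17 + 18 + 18 + 20 + 17 + 17 + 7) / 15 = 219 / 15 = 14.6000
UCL = c̄ + 3√c̄ = 14.6000 + 3 × √14.6000 = 14.6000 + 3 × 3.8210 = 26.0630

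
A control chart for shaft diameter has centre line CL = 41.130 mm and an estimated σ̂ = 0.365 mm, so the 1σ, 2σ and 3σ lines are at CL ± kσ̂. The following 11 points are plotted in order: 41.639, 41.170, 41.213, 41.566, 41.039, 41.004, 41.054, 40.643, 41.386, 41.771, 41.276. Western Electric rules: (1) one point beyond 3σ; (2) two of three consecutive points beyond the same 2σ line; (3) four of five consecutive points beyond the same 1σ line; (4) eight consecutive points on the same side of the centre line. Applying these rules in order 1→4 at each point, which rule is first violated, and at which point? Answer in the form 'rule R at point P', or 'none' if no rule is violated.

none

Zone of each point (C = within 1σ̂, B = 1σ̂–2σ̂, A = 2σ̂–3σ̂, * = beyond 3σ̂; sign = side of CL): 1:+B, 2:+C, 3:+C, 4:+B, 5:-C, 6:-C, 7:-C, 8:-B, 9:+C, 10:+B, 11:+C
No rule fires across all 11 points.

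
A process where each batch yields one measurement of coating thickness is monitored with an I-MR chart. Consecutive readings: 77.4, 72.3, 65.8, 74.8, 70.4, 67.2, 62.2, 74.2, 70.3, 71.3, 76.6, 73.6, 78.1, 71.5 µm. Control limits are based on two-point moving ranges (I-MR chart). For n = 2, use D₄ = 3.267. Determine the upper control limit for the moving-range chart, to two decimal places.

17.47

Moving ranges: 5.1, 6.5, 9.0, 4.4, 3.2, 5.0, 12.0, 3.9, 1.0, 5.3, 3.0, 4.5, 6.6; M̄R̄ = 69.5000 / 13 = 5.3462
UCL_MR = D₄·M̄R̄ = 3.267 × 5.3462 = 17.4659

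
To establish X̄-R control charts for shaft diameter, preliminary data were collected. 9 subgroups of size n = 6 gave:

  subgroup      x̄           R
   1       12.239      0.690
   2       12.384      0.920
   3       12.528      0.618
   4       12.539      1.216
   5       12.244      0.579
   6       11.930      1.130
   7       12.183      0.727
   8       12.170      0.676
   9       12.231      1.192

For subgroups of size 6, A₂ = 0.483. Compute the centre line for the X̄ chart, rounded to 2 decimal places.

12.27

X̄̄ = (12.239 + 12.384 + 12.528 + 12.539 + 12.244 + 11.930 + 12.183 + 12.170 + 12.231) / 9 = 110.4480 / 9 = 12.2720
CL = X̄̄ = 12.2720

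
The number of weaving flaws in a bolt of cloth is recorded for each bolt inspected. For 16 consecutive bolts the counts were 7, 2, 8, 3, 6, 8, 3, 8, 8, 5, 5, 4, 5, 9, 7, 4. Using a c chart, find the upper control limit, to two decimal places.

12.94

c̄ = (7 + 2 + 8 + 3 + 6 + 8 + 3 + 8 + 8 + 5 + 5 + 4 + 5 + 9 + 7 + 4) / 16 = 92 / 16 = 5.7500
UCL = c̄ + 3√c̄ = 5.7500 + 3 × √5.7500 = 5.7500 + 3 × 2.3979 = 12.9437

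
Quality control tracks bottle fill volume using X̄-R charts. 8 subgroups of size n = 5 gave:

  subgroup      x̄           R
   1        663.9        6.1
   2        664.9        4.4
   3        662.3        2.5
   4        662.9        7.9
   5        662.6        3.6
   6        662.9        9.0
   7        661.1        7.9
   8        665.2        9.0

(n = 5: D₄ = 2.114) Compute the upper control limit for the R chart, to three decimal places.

13.318

R̄ = (6.1 + 4.4 + 2.5 + 7.9 + 3.6 + 9.0 + 7.9 + 9.0) / 8 = 50.4000 / 8 = 6.3000
UCL_R = D₄·R̄ = 2.114 × 6.3000 = 13.3182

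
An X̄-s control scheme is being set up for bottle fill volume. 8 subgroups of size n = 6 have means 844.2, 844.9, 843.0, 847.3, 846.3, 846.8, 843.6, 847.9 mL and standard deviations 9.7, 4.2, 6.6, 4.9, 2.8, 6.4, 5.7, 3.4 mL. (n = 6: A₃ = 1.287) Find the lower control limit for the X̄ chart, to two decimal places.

X̄̄ = (844.2 + 844.9 + 843.0 + 847.3 + 846.3 + 846.8 + 843.6 + 847.9) / 8 = 845.5000
s̄ = (9.7 + 4.2 + 6.6 + 4.9 + 2.8 + 6.4 + 5.7 + 3.4) / 8 = 5.4625
LCL = X̄̄ − A₃·s̄ = 845.5000 − 1.287 × 5.4625 = 838.4698

838.47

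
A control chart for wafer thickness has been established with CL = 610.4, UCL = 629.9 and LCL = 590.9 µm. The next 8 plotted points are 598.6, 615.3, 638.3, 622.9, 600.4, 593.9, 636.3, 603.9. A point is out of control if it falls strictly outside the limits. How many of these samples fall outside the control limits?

Compare each point to [590.9, 629.9]: sample 3 = 638.3 > UCL; sample 7 = 636.3 > UCL.

2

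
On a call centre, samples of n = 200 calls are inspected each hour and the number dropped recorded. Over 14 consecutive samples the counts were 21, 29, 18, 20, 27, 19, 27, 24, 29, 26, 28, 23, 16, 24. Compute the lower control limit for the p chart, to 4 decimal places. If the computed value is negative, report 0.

0.0497

p̄ = Σdᵢ / (k·n) = 331 / (14 × 200) = 0.11821
LCL = p̄ − 3·√(p̄(1−p̄)/n) = 0.11821 − 3 × 0.02283 = 0.04972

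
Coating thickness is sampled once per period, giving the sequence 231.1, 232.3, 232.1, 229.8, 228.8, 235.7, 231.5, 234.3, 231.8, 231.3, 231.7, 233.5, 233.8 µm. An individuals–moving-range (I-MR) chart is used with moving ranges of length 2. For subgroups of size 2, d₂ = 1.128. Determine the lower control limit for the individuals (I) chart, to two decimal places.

X̄ = (231.1 + 232.3 + 232.1 + 229.8 + 228.8 + 235.7 + 231.5 + 234.3 + 231.8 + 231.3 + 231.7 + 233.5 + 233.8) / 13 = 232.1308
Moving ranges: 1.2, 0.2, 2.3, 1.0, 6.9, 4.2, 2.8, 2.5, 0.5, 0.4, 1.8, 0.3; M̄R̄ = 24.1000 / 12 = 2.0083
LCL = X̄ − 3·M̄R̄/d₂ = 232.1308 − 3 × 2.0083 / 1.128 = 226.7895

226.79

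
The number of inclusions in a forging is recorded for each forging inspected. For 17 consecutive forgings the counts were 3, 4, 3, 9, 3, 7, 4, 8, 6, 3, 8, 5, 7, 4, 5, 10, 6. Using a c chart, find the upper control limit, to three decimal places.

12.680

c̄ = (3 + 4 + 3 + 9 + 3 + 7 + 4 + 8 + 6 + 3 + 8 + 5 + 7 + 4 + 5 + 10 + 6) / 17 = 95 / 17 = 5.5882
UCL = c̄ + 3√c̄ = 5.5882 + 3 × √5.5882 = 5.5882 + 3 × 2.3639 = 12.6801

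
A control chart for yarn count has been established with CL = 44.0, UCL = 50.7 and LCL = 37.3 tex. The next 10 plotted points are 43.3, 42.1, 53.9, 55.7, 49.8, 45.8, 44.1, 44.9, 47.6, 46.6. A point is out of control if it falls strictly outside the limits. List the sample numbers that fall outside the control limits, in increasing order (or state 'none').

3, 4

Compare each point to [37.3, 50.7]: sample 3 = 53.9 > UCL; sample 4 = 55.7 > UCL.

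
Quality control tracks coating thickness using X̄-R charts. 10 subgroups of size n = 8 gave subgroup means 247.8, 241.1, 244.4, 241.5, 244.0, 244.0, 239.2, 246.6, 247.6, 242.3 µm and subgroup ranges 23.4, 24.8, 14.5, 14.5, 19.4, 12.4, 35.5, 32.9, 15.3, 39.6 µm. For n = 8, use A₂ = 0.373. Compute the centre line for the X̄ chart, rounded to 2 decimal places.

X̄̄ = (247.8 + 241.1 + 244.4 + 241.5 + 244.0 + 244.0 + 239.2 + 246.6 + 247.6 + 242.3) / 10 = 2438.5000 / 10 = 243.8500
CL = X̄̄ = 243.8500

243.85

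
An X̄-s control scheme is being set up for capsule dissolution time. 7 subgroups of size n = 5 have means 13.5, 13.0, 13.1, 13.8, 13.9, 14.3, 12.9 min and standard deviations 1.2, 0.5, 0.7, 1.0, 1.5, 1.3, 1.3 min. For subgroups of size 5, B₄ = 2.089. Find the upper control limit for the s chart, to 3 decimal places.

s̄ = (1.2 + 0.5 + 0.7 + 1.0 + 1.5 + 1.3 + 1.3) / 7 = 1.0714
UCL_s = B₄·s̄ = 2.089 × 1.0714 = 2.2382

2.238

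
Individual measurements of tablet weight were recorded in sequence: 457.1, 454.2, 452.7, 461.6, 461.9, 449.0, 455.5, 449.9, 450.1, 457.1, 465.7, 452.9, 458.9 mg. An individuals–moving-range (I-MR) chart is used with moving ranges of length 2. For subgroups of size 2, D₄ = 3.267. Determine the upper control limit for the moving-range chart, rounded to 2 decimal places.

Moving ranges: 2.9, 1.5, 8.9, 0.3, 12.9, 6.5, 5.6, 0.2, 7.0, 8.6, 12.8, 6.0; M̄R̄ = 73.2000 / 12 = 6.1000
UCL_MR = D₄·M̄R̄ = 3.267 × 6.1000 = 19.9287

19.93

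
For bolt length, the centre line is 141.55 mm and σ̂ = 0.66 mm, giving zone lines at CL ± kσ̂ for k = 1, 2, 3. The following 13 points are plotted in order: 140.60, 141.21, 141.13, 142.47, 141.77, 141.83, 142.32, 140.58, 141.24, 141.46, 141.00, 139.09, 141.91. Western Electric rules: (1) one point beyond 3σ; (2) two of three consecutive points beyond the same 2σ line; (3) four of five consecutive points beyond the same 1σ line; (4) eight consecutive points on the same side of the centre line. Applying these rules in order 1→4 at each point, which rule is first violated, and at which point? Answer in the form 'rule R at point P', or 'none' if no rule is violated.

rule 1 at point 12

Zone of each point (C = within 1σ̂, B = 1σ̂–2σ̂, A = 2σ̂–3σ̂, * = beyond 3σ̂; sign = side of CL): 1:-B, 2:-C, 3:-C, 4:+B, 5:+C, 6:+C, 7:+B, 8:-B, 9:-C, 10:-C, 11:-C, 12:-*, 13:+C
Rule 1 (one point beyond the 3σ limits) is satisfied at point 12.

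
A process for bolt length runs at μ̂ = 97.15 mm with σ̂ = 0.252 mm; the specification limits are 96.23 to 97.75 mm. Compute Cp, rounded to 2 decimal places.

Cp = (USL − LSL) / (6σ̂) = (97.75 − 96.23) / (6 × 0.252) = 1.5200 / 1.5120 = 1.0053

1.01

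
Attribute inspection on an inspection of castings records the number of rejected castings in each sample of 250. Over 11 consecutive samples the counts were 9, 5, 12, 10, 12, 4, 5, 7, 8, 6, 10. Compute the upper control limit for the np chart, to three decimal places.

p̄ = Σdᵢ / (k·n) = 88 / (11 × 250) = 0.03200
UCL = np̄ + 3·√(np̄(1−p̄)) = 8.0000 + 3 × √(8.0000×0.96800) = 8.0000 + 3 × 2.7828 = 16.3484

16.348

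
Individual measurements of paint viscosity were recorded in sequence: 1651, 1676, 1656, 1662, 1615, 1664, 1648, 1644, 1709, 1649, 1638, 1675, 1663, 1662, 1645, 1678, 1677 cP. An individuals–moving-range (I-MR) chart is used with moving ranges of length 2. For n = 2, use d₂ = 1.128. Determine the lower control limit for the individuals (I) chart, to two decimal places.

1592.38

X̄ = (1651 + 1676 + 1656 + 1662 + 1615 + 1664 + 1648 + 1644 + 1709 + 1649 + 1638 + 1675 + 1663 + 1662 + 1645 + 1678 + 1677) / 17 = 1659.5294
Moving ranges: 25, 20, 6, 47, 49, 16, 4, 65, 60, 11, 37, 12, 1, 17, 33, 1; M̄R̄ = 404.0000 / 16 = 25.2500
LCL = X̄ − 3·M̄R̄/d₂ = 1659.5294 − 3 × 25.2500 / 1.128 = 1592.3752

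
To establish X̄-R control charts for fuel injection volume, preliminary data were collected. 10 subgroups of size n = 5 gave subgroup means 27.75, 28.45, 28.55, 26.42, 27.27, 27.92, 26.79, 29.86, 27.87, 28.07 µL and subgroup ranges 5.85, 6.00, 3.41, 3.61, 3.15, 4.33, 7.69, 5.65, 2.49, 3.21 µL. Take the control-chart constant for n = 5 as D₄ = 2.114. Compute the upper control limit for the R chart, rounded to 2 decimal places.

9.60

R̄ = (5.85 + 6.00 + 3.41 + 3.61 + 3.15 + 4.33 + 7.69 + 5.65 + 2.49 + 3.21) / 10 = 45.3900 / 10 = 4.5390
UCL_R = D₄·R̄ = 2.114 × 4.5390 = 9.5954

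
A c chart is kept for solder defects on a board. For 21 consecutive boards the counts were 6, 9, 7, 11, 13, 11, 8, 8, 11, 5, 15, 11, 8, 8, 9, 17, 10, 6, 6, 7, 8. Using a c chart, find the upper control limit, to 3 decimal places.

c̄ = (6 + 9 + 7 + 11 + 13 + 11 + 8 + 8 + 11 + 5 + 15 + 11 + 8 + 8 + 9 + 17 + 10 + 6 + 6 + 7 + 8) / 21 = 194 / 21 = 9.2381
UCL = c̄ + 3√c̄ = 9.2381 + 3 × √9.2381 = 9.2381 + 3 × 3.0394 = 18.3564

18.356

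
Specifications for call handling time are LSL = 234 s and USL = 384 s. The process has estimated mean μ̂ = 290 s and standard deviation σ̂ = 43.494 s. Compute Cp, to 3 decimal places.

Cp = (USL − LSL) / (6σ̂) = (384 − 234) / (6 × 43.494) = 150.0000 / 260.9640 = 0.5748

0.575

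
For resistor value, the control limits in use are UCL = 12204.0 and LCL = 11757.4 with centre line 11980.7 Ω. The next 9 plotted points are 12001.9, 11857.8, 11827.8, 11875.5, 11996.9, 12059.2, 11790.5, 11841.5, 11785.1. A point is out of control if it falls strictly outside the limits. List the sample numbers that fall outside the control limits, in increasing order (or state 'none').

All 9 points lie within [11757.4, 12204.0].

none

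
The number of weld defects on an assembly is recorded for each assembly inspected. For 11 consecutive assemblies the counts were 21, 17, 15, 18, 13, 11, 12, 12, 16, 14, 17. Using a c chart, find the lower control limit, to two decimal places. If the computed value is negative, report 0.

3.44

c̄ = (21 + 17 + 15 + 18 + 13 + 11 + 12 + 12 + 16 + 14 + 17) / 11 = 166 / 11 = 15.0909
LCL = c̄ − 3√c̄ = 15.0909 − 3 × 3.8847 = 3.4368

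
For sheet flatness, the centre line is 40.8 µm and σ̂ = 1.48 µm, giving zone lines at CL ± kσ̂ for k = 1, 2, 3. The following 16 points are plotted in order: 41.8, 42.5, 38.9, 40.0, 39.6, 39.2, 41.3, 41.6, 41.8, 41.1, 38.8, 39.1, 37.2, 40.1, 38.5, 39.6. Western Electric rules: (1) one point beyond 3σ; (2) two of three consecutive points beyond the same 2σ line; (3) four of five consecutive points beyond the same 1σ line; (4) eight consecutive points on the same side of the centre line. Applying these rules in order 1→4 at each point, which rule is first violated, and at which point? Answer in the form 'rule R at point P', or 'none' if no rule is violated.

Zone of each point (C = within 1σ̂, B = 1σ̂–2σ̂, A = 2σ̂–3σ̂, * = beyond 3σ̂; sign = side of CL): 1:+C, 2:+B, 3:-B, 4:-C, 5:-C, 6:-B, 7:+C, 8:+C, 9:+C, 10:+C, 11:-B, 12:-B, 13:-A, 14:-C, 15:-B, 16:-C
Rule 3 (four of five consecutive points beyond the same 1σ limit) is satisfied at point 15.

rule 3 at point 15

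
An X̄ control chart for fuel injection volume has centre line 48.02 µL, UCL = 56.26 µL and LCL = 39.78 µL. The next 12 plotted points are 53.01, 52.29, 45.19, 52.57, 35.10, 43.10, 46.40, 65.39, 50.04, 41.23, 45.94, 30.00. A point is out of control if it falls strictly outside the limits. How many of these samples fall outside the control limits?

3

Compare each point to [39.78, 56.26]: sample 5 = 35.10 < LCL; sample 8 = 65.39 > UCL; sample 12 = 30.00 < LCL.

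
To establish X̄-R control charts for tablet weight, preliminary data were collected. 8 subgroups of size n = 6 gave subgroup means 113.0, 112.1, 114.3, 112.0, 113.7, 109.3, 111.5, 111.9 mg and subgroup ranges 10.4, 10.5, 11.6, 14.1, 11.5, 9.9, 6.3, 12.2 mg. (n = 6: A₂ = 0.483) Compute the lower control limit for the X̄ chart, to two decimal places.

X̄̄ = (113.0 + 112.1 + 114.3 + 112.0 + 113.7 + 109.3 + 111.5 + 111.9) / 8 = 897.8000 / 8 = 112.2250
R̄ = (10.4 + 10.5 + 11.6 + 14.1 + 11.5 + 9.9 + 6.3 + 12.2) / 8 = 86.5000 / 8 = 10.8125
LCL = X̄̄ − A₂·R̄ = 112.2250 − 0.483 × 10.8125 = 107.0026

107.00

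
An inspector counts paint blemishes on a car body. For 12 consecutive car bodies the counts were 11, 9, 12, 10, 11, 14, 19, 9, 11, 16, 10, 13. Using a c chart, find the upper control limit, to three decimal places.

c̄ = (11 + 9 + 12 + 10 + 11 + 14 + 19 + 9 + 11 + 16 + 10 + 13) / 12 = 145 / 12 = 12.0833
UCL = c̄ + 3√c̄ = 12.0833 + 3 × √12.0833 = 12.0833 + 3 × 3.4761 = 22.5117

22.512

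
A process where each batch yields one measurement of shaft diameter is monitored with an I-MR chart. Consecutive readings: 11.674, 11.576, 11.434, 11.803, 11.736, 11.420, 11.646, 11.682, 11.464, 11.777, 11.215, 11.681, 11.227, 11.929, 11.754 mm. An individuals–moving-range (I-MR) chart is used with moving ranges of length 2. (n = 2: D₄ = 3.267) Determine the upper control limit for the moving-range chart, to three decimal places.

Moving ranges: 0.098, 0.142, 0.369, 0.067, 0.316, 0.226, 0.036, 0.218, 0.313, 0.562, 0.466, 0.454, 0.702, 0.175; M̄R̄ = 4.1440 / 14 = 0.2960
UCL_MR = D₄·M̄R̄ = 3.267 × 0.2960 = 0.9670

0.967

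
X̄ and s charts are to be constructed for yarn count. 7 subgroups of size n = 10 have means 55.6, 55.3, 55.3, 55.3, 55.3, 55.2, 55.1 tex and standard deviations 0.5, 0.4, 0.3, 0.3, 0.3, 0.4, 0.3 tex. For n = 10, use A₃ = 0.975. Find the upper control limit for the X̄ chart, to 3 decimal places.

55.648

X̄̄ = (55.6 + 55.3 + 55.3 + 55.3 + 55.3 + 55.2 + 55.1) / 7 = 55.3000
s̄ = (0.5 + 0.4 + 0.3 + 0.3 + 0.3 + 0.4 + 0.3) / 7 = 0.3571
UCL = X̄̄ + A₃·s̄ = 55.3000 + 0.975 × 0.3571 = 55.6482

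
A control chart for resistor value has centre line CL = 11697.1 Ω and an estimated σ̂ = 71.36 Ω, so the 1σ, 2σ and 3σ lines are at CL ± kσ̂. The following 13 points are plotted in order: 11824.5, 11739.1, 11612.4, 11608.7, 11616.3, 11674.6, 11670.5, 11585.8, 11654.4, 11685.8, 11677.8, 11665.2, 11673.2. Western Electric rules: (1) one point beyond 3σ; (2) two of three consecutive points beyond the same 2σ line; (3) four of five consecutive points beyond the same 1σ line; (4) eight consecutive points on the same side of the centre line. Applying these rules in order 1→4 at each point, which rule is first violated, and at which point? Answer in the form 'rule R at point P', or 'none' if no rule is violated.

rule 4 at point 10

Zone of each point (C = within 1σ̂, B = 1σ̂–2σ̂, A = 2σ̂–3σ̂, * = beyond 3σ̂; sign = side of CL): 1:+B, 2:+C, 3:-B, 4:-B, 5:-B, 6:-C, 7:-C, 8:-B, 9:-C, 10:-C, 11:-C, 12:-C, 13:-C
Rule 4 (eight consecutive points on the same side of the centre line) is satisfied at point 10.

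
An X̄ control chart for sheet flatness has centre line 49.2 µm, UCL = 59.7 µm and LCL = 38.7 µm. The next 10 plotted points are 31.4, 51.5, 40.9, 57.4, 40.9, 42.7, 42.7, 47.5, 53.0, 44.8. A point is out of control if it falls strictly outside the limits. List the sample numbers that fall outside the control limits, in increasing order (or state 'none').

Compare each point to [38.7, 59.7]: sample 1 = 31.4 < LCL.

1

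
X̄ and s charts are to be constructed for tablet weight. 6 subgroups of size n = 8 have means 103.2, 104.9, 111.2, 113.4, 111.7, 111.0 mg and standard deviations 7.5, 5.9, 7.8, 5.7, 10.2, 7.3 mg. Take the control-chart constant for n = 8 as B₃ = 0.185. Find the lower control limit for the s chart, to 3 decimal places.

s̄ = (7.5 + 5.9 + 7.8 + 5.7 + 10.2 + 7.3) / 6 = 7.4000
LCL_s = B₃·s̄ = 0.185 × 7.4000 = 1.3690

1.369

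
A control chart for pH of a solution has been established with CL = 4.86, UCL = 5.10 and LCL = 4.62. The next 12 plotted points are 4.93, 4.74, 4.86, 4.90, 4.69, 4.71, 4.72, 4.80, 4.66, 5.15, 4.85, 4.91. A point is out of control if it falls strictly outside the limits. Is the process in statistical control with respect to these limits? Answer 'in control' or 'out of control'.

Compare each point to [4.62, 5.10]: sample 10 = 5.15 > UCL.

out of control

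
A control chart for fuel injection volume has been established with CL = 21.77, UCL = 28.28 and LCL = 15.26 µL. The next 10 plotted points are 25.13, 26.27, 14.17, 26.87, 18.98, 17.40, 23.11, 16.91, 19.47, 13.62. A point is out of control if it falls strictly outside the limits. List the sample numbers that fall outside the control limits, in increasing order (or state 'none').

Compare each point to [15.26, 28.28]: sample 3 = 14.17 < LCL; sample 10 = 13.62 < LCL.

3, 10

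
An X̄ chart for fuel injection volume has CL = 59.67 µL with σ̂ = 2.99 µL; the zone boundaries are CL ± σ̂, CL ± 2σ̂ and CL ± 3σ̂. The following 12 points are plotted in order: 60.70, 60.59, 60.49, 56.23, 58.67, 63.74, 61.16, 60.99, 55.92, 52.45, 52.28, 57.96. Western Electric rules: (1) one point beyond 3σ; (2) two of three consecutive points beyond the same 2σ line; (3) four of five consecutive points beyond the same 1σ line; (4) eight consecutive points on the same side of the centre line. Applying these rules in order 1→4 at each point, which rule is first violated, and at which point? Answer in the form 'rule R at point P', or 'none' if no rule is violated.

rule 2 at point 11

Zone of each point (C = within 1σ̂, B = 1σ̂–2σ̂, A = 2σ̂–3σ̂, * = beyond 3σ̂; sign = side of CL): 1:+C, 2:+C, 3:+C, 4:-B, 5:-C, 6:+B, 7:+C, 8:+C, 9:-B, 10:-A, 11:-A, 12:-C
Rule 2 (two of three consecutive points beyond the same 2σ limit) is satisfied at point 11.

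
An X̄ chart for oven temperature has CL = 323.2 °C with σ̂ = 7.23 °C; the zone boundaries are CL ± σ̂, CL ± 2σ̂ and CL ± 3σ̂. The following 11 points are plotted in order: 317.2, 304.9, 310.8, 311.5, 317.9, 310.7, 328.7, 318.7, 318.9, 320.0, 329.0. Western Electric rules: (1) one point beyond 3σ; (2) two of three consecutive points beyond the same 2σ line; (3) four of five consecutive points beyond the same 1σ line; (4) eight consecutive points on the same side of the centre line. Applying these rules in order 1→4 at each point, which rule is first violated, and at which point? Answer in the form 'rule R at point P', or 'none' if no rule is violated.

Zone of each point (C = within 1σ̂, B = 1σ̂–2σ̂, A = 2σ̂–3σ̂, * = beyond 3σ̂; sign = side of CL): 1:-C, 2:-A, 3:-B, 4:-B, 5:-C, 6:-B, 7:+C, 8:-C, 9:-C, 10:-C, 11:+C
Rule 3 (four of five consecutive points beyond the same 1σ limit) is satisfied at point 6.

rule 3 at point 6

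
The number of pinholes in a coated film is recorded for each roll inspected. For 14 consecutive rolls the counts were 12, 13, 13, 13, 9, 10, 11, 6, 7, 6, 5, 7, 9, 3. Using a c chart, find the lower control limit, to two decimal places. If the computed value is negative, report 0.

c̄ = (12 + 13 + 13 + 13 + 9 + 10 + 11 + 6 + 7 + 6 + 5 + 7 + 9 + 3) / 14 = 124 / 14 = 8.8571
LCL = c̄ − 3√c̄ = 8.8571 − 3 × 2.9761 = -0.0711 → 0 (cannot be negative)

0.00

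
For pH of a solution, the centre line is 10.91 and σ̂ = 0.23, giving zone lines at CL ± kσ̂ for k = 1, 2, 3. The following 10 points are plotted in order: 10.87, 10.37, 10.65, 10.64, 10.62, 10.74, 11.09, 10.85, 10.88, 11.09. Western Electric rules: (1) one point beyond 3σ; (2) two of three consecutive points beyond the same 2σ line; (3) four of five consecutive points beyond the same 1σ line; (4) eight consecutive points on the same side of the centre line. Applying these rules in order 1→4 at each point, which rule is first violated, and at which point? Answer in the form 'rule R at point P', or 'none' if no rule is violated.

rule 3 at point 5

Zone of each point (C = within 1σ̂, B = 1σ̂–2σ̂, A = 2σ̂–3σ̂, * = beyond 3σ̂; sign = side of CL): 1:-C, 2:-A, 3:-B, 4:-B, 5:-B, 6:-C, 7:+C, 8:-C, 9:-C, 10:+C
Rule 3 (four of five consecutive points beyond the same 1σ limit) is satisfied at point 5.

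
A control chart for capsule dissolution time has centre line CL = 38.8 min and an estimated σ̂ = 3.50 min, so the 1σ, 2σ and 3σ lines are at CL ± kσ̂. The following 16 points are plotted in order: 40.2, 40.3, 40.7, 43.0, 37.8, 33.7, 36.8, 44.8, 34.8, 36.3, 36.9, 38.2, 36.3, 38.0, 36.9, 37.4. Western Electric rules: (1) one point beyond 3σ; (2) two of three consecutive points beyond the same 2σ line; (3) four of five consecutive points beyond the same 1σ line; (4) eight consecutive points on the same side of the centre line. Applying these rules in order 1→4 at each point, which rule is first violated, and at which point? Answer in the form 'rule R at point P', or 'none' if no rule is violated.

Zone of each point (C = within 1σ̂, B = 1σ̂–2σ̂, A = 2σ̂–3σ̂, * = beyond 3σ̂; sign = side of CL): 1:+C, 2:+C, 3:+C, 4:+B, 5:-C, 6:-B, 7:-C, 8:+B, 9:-B, 10:-C, 11:-C, 12:-C, 13:-C, 14:-C, 15:-C, 16:-C
Rule 4 (eight consecutive points on the same side of the centre line) is satisfied at point 16.

rule 4 at point 16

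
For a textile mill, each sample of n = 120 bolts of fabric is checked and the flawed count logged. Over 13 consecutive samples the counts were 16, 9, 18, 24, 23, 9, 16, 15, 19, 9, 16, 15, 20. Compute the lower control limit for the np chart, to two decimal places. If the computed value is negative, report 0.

p̄ = Σdᵢ / (k·n) = 209 / (13 × 120) = 0.13397
LCL = np̄ − 3·√(np̄(1−p̄)) = 16.0769 − 3 × 3.7314 = 4.8829

4.88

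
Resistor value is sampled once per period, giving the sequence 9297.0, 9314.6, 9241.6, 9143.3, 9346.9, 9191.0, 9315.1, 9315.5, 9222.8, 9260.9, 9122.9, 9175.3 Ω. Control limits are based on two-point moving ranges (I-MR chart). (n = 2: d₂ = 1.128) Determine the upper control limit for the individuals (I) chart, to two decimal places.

X̄ = (9297.0 + 9314.6 + 9241.6 + 9143.3 + 9346.9 + 9191.0 + 9315.1 + 9315.5 + 9222.8 + 9260.9 + 9122.9 + 9175.3) / 12 = 9245.5750
Moving ranges: 17.6, 73.0, 98.3, 203.6, 155.9, 124.1, 0.4, 92.7, 38.1, 138.0, 52.4; M̄R̄ = 994.1000 / 11 = 90.3727
UCL = X̄ + 3·M̄R̄/d₂ = 9245.5750 + 3 × 90.3727 / 1.128 = 9485.9280

9485.93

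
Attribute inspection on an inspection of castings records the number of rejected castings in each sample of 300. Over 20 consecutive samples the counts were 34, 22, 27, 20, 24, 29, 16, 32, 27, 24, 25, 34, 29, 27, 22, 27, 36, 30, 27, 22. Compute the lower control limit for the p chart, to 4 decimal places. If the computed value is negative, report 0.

0.0397

p̄ = Σdᵢ / (k·n) = 534 / (20 × 300) = 0.08900
LCL = p̄ − 3·√(p̄(1−p̄)/n) = 0.08900 − 3 × 0.01644 = 0.03968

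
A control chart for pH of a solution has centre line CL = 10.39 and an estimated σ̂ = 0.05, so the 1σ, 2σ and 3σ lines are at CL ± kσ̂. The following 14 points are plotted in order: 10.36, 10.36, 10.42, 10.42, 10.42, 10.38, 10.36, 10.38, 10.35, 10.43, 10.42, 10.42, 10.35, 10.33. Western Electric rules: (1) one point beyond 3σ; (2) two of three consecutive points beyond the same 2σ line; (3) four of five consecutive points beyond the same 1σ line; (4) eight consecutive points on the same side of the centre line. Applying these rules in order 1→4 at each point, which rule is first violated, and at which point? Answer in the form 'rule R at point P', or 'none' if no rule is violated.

none

Zone of each point (C = within 1σ̂, B = 1σ̂–2σ̂, A = 2σ̂–3σ̂, * = beyond 3σ̂; sign = side of CL): 1:-C, 2:-C, 3:+C, 4:+C, 5:+C, 6:-C, 7:-C, 8:-C, 9:-C, 10:+C, 11:+C, 12:+C, 13:-C, 14:-B
No rule fires across all 14 points.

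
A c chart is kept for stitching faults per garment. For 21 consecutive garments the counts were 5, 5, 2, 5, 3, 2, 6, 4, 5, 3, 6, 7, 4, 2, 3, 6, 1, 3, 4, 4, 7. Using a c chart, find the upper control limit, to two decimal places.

10.25

c̄ = (5 + 5 + 2 + 5 + 3 + 2 + 6 + 4 + 5 + 3 + 6 + 7 + 4 + 2 + 3 + 6 + 1 + 3 + 4 + 4 + 7) / 21 = 87 / 21 = 4.1429
UCL = c̄ + 3√c̄ = 4.1429 + 3 × √4.1429 = 4.1429 + 3 × 2.0354 = 10.2491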